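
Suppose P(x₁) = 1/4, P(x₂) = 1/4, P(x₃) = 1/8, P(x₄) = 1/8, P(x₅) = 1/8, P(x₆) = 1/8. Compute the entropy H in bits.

Each probability is a power of 1/2, so log₂(1/p) is an integer.
H = Σ p·log₂(1/p) = 1/4·2 + 1/4·2 + 1/8·3 + 1/8·3 + 1/8·3 + 1/8·3 = 2.5 bits.

2.5 bits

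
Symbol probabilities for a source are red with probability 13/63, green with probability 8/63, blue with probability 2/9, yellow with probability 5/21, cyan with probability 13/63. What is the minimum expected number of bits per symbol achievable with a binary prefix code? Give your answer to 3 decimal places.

2.333 bits/symbol

Repeatedly combine the two least-probable nodes; the expected code length is the sum of the merged weights.
merge 8/63 + 13/63 → 1/3
merge 13/63 + 2/9 → 3/7
merge 5/21 + 1/3 → 4/7
merge 3/7 + 4/7 → 1
L = 1/3 + 3/7 + 4/7 + 1 = 7/3 ≈ 2.333 bits/symbol.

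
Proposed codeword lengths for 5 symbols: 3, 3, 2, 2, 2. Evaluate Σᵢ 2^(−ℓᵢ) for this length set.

1

With common denominator 2^3 = 8: Σ 2^(−ℓᵢ) = 1/8 + 1/8 + 2/8 + 2/8 + 2/8 = 8/8 = 1.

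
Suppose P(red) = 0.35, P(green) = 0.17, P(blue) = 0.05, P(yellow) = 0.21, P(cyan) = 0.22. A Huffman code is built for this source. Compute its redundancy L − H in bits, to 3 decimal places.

0.086 bits

Entropy H = −Σ p log₂ p ≈ 2.1342 bits.
Huffman merges: 1/20+17/100→11/50; 21/100+11/50→43/100; 11/50+7/20→57/100; 43/100+57/100→1. L = 111/50 ≈ 2.2200.
L − H = 2.2200 − 2.1342 = 0.086 bits.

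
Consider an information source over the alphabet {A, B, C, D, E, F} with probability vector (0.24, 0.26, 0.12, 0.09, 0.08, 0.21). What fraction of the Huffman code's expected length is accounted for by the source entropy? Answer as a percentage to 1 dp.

Entropy H = −Σ p log₂ p ≈ 2.4435 bits.
Huffman merges: 2/25+9/100→17/100; 3/25+17/100→29/100; 21/100+6/25→9/20; 13/50+29/100→11/20; 9/20+11/20→1. L = 123/50 ≈ 2.4600.
Efficiency = H/L = 2.4435/2.4600 = 99.3%.

99.3%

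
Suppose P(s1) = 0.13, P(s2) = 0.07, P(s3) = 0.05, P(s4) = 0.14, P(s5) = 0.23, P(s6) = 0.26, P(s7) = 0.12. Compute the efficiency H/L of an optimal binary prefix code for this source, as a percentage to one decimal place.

Entropy H = −Σ p log₂ p ≈ 2.6244 bits.
Huffman merges: 1/20+7/100→3/25; 3/25+3/25→6/25; 13/100+7/50→27/100; 23/100+6/25→47/100; 13/50+27/100→53/100; 47/100+53/100→1. L = 263/100 ≈ 2.6300.
Efficiency = H/L = 2.6244/2.6300 = 99.8%.

99.8%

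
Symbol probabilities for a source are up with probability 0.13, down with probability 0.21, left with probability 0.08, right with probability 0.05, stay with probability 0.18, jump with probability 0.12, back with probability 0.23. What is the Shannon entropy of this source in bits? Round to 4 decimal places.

2.6631 bits

H = −Σ pᵢ log₂ pᵢ.
−0.13·log₂(0.13) = 0.3826
−0.21·log₂(0.21) = 0.4728
−0.08·log₂(0.08) = 0.2915
−0.05·log₂(0.05) = 0.2161
−0.18·log₂(0.18) = 0.4453
−0.12·log₂(0.12) = 0.3671
−0.23·log₂(0.23) = 0.4877
Sum ≈ 2.6631 → 2.6631 bits.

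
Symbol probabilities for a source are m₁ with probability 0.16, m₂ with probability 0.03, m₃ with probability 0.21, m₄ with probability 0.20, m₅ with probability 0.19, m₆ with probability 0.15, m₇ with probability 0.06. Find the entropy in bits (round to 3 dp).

2.621 bits

H = −Σ pᵢ log₂ pᵢ.
−0.16·log₂(0.16) = 0.4230
−0.03·log₂(0.03) = 0.1518
−0.21·log₂(0.21) = 0.4728
−0.20·log₂(0.20) = 0.4644
−0.19·log₂(0.19) = 0.4552
−0.15·log₂(0.15) = 0.4105
−0.06·log₂(0.06) = 0.2435
Sum ≈ 2.6213 → 2.621 bits.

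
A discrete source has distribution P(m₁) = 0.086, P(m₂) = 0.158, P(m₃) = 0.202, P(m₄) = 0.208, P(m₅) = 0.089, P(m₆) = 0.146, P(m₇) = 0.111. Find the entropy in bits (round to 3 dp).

H = −Σ pᵢ log₂ pᵢ.
−0.086·log₂(0.086) = 0.3044
−0.158·log₂(0.158) = 0.4206
−0.202·log₂(0.202) = 0.4661
−0.208·log₂(0.208) = 0.4712
−0.089·log₂(0.089) = 0.3106
−0.146·log₂(0.146) = 0.4053
−0.111·log₂(0.111) = 0.3520
Sum ≈ 2.7302 → 2.730 bits.

2.730 bits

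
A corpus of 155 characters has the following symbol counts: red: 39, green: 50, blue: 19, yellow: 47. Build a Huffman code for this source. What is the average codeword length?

2 bits/symbol

Probabilities are the counts divided by 155.
Repeatedly combine the two least-probable nodes; the expected code length is the sum of the merged weights.
merge 19/155 + 39/155 → 58/155
merge 47/155 + 10/31 → 97/155
merge 58/155 + 97/155 → 1
L = 58/155 + 97/155 + 1 = 2 bits/symbol.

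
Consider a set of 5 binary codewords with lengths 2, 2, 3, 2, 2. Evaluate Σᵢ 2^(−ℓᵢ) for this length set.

1.125

With common denominator 2^3 = 8: Σ 2^(−ℓᵢ) = 2/8 + 2/8 + 1/8 + 2/8 + 2/8 = 9/8 = 1.125.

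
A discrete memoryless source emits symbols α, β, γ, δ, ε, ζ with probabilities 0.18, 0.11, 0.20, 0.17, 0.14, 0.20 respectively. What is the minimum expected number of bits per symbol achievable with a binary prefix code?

Repeatedly combine the two least-probable nodes; the expected code length is the sum of the merged weights.
merge 11/100 + 7/50 → 1/4
merge 17/100 + 9/50 → 7/20
merge 1/5 + 1/5 → 2/5
merge 1/4 + 7/20 → 3/5
merge 2/5 + 3/5 → 1
L = 1/4 + 7/20 + 2/5 + 3/5 + 1 = 13/5 = 2.6 bits/symbol.

2.6 bits/symbol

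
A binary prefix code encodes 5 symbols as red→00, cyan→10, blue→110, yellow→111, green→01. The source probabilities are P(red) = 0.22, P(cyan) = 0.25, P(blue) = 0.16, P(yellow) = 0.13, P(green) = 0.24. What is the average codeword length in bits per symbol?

L̄ = Σ pᵢ·ℓᵢ = 0.22·2 + 0.25·2 + 0.16·3 + 0.13·3 + 0.24·2 = 2.29 bits/symbol.

2.29 bits/symbol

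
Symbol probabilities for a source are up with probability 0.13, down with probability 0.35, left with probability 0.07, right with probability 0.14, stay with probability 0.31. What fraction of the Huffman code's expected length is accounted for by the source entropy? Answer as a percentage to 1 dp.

Entropy H = −Σ p log₂ p ≈ 2.1022 bits.
Huffman merges: 7/100+13/100→1/5; 7/50+1/5→17/50; 31/100+17/50→13/20; 7/20+13/20→1. L = 219/100 ≈ 2.1900.
Efficiency = H/L = 2.1022/2.1900 = 96.0%.

96.0%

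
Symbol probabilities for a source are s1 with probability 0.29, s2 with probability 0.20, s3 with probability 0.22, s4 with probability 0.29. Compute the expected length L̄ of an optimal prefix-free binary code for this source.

Repeatedly combine the two least-probable nodes; the expected code length is the sum of the merged weights.
merge 1/5 + 11/50 → 21/50
merge 29/100 + 29/100 → 29/50
merge 21/50 + 29/50 → 1
L = 21/50 + 29/50 + 1 = 2 bits/symbol.

2 bits/symbol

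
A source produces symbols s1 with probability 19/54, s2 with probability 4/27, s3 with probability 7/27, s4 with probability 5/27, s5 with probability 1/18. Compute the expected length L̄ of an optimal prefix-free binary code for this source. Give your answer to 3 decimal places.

Repeatedly combine the two least-probable nodes; the expected code length is the sum of the merged weights.
merge 1/18 + 4/27 → 11/54
merge 5/27 + 11/54 → 7/18
merge 7/27 + 19/54 → 11/18
merge 7/18 + 11/18 → 1
L = 11/54 + 7/18 + 11/18 + 1 = 119/54 ≈ 2.204 bits/symbol.

2.204 bits/symbol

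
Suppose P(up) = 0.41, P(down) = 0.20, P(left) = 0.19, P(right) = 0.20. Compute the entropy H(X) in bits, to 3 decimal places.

1.911 bits

H = −Σ pᵢ log₂ pᵢ.
−0.41·log₂(0.41) = 0.5274
−0.20·log₂(0.20) = 0.4644
−0.19·log₂(0.19) = 0.4552
−0.20·log₂(0.20) = 0.4644
Sum ≈ 1.9114 → 1.911 bits.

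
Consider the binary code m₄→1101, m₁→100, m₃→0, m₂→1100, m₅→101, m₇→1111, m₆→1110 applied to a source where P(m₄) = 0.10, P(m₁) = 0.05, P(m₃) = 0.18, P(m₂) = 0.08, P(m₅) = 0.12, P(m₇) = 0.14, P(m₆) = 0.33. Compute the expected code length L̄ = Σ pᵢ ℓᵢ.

L̄ = Σ pᵢ·ℓᵢ = 0.10·4 + 0.05·3 + 0.18·1 + 0.08·4 + 0.12·3 + 0.14·4 + 0.33·4 = 3.29 bits/symbol.

3.29 bits/symbol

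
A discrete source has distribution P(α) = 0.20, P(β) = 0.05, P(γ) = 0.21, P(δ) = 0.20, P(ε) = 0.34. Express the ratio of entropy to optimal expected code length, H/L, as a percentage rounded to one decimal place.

95.4%

Entropy H = −Σ p log₂ p ≈ 2.1469 bits.
Huffman merges: 1/20+1/5→1/4; 1/5+21/100→41/100; 1/4+17/50→59/100; 41/100+59/100→1. L = 9/4 ≈ 2.2500.
Efficiency = H/L = 2.1469/2.2500 = 95.4%.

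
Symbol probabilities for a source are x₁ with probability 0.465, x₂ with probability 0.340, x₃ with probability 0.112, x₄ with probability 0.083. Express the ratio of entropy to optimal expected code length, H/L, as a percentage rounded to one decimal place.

Entropy H = −Σ p log₂ p ≈ 1.6946 bits.
Huffman merges: 83/1000+14/125→39/200; 39/200+17/50→107/200; 93/200+107/200→1. L = 173/100 ≈ 1.7300.
Efficiency = H/L = 1.6946/1.7300 = 98.0%.

98.0%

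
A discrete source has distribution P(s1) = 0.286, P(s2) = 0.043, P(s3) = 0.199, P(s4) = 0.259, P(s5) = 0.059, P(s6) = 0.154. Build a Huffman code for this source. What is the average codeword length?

2.358 bits/symbol

Repeatedly combine the two least-probable nodes; the expected code length is the sum of the merged weights.
merge 43/1000 + 59/1000 → 51/500
merge 51/500 + 77/500 → 32/125
merge 199/1000 + 32/125 → 91/200
merge 259/1000 + 143/500 → 109/200
merge 91/200 + 109/200 → 1
L = 51/500 + 32/125 + 91/200 + 109/200 + 1 = 1179/500 = 2.358 bits/symbol.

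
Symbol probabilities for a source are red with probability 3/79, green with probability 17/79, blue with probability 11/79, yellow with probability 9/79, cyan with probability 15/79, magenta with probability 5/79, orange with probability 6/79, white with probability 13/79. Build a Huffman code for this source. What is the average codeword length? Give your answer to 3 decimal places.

2.873 bits/symbol

Repeatedly combine the two least-probable nodes; the expected code length is the sum of the merged weights.
merge 3/79 + 5/79 → 8/79
merge 6/79 + 8/79 → 14/79
merge 9/79 + 11/79 → 20/79
merge 13/79 + 14/79 → 27/79
merge 15/79 + 17/79 → 32/79
merge 20/79 + 27/79 → 47/79
merge 32/79 + 47/79 → 1
L = 8/79 + 14/79 + 20/79 + 27/79 + 32/79 + 47/79 + 1 = 227/79 ≈ 2.873 bits/symbol.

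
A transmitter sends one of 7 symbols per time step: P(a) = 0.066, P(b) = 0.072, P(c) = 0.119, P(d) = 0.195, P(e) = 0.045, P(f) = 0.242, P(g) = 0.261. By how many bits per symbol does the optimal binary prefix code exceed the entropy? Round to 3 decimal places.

0.036 bits

Entropy H = −Σ p log₂ p ≈ 2.5599 bits.
Huffman merges: 9/200+33/500→111/1000; 9/125+111/1000→183/1000; 119/1000+183/1000→151/500; 39/200+121/500→437/1000; 261/1000+151/500→563/1000; 437/1000+563/1000→1. L = 649/250 ≈ 2.5960.
L − H = 2.5960 − 2.5599 = 0.036 bits.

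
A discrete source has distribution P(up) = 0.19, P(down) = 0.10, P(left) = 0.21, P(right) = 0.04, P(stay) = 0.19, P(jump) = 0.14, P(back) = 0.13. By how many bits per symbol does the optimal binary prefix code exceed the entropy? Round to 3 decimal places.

0.059 bits

Entropy H = −Σ p log₂ p ≈ 2.6810 bits.
Huffman merges: 1/25+1/10→7/50; 13/100+7/50→27/100; 7/50+19/100→33/100; 19/100+21/100→2/5; 27/100+33/100→3/5; 2/5+3/5→1. L = 137/50 ≈ 2.7400.
L − H = 2.7400 − 2.6810 = 0.059 bits.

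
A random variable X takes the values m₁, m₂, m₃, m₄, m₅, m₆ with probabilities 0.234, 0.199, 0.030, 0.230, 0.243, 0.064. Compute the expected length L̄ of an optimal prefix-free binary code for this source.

2.387 bits/symbol

Repeatedly combine the two least-probable nodes; the expected code length is the sum of the merged weights.
merge 3/100 + 8/125 → 47/500
merge 47/500 + 199/1000 → 293/1000
merge 23/100 + 117/500 → 58/125
merge 243/1000 + 293/1000 → 67/125
merge 58/125 + 67/125 → 1
L = 47/500 + 293/1000 + 58/125 + 67/125 + 1 = 2387/1000 = 2.387 bits/symbol.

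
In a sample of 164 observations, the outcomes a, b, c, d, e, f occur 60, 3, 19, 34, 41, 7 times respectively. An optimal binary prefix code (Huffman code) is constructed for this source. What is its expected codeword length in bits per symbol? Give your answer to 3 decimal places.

Probabilities are the counts divided by 164.
Repeatedly combine the two least-probable nodes; the expected code length is the sum of the merged weights.
merge 3/164 + 7/164 → 5/82
merge 5/82 + 19/164 → 29/164
merge 29/164 + 17/82 → 63/164
merge 1/4 + 15/41 → 101/164
merge 63/164 + 101/164 → 1
L = 5/82 + 29/164 + 63/164 + 101/164 + 1 = 367/164 ≈ 2.238 bits/symbol.

2.238 bits/symbol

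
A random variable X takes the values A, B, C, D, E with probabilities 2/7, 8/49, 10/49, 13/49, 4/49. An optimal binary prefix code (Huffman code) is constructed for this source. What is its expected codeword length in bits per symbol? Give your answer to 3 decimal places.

2.245 bits/symbol

Repeatedly combine the two least-probable nodes; the expected code length is the sum of the merged weights.
merge 4/49 + 8/49 → 12/49
merge 10/49 + 12/49 → 22/49
merge 13/49 + 2/7 → 27/49
merge 22/49 + 27/49 → 1
L = 12/49 + 22/49 + 27/49 + 1 = 110/49 ≈ 2.245 bits/symbol.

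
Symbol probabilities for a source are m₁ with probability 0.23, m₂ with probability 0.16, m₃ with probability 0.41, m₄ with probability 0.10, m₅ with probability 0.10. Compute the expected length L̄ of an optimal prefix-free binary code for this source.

Repeatedly combine the two least-probable nodes; the expected code length is the sum of the merged weights.
merge 1/10 + 1/10 → 1/5
merge 4/25 + 1/5 → 9/25
merge 23/100 + 9/25 → 59/100
merge 41/100 + 59/100 → 1
L = 1/5 + 9/25 + 59/100 + 1 = 43/20 = 2.15 bits/symbol.

2.15 bits/symbol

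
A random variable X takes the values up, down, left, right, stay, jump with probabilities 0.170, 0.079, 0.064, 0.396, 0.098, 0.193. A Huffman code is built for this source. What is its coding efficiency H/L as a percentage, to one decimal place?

Entropy H = −Σ p log₂ p ≈ 2.2934 bits.
Huffman merges: 8/125+79/1000→143/1000; 49/500+143/1000→241/1000; 17/100+193/1000→363/1000; 241/1000+363/1000→151/250; 99/250+151/250→1. L = 2351/1000 ≈ 2.3510.
Efficiency = H/L = 2.2934/2.3510 = 97.5%.

97.5%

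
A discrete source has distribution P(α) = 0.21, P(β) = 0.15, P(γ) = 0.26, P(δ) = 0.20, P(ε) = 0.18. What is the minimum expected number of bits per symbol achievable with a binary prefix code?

Repeatedly combine the two least-probable nodes; the expected code length is the sum of the merged weights.
merge 3/20 + 9/50 → 33/100
merge 1/5 + 21/100 → 41/100
merge 13/50 + 33/100 → 59/100
merge 41/100 + 59/100 → 1
L = 33/100 + 41/100 + 59/100 + 1 = 233/100 = 2.33 bits/symbol.

2.33 bits/symbol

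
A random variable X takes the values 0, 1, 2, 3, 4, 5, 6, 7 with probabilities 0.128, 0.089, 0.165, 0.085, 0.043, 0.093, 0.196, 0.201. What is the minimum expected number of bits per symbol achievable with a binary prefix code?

2.913 bits/symbol

Repeatedly combine the two least-probable nodes; the expected code length is the sum of the merged weights.
merge 43/1000 + 17/200 → 16/125
merge 89/1000 + 93/1000 → 91/500
merge 16/125 + 16/125 → 32/125
merge 33/200 + 91/500 → 347/1000
merge 49/250 + 201/1000 → 397/1000
merge 32/125 + 347/1000 → 603/1000
merge 397/1000 + 603/1000 → 1
L = 16/125 + 91/500 + 32/125 + 347/1000 + 397/1000 + 603/1000 + 1 = 2913/1000 = 2.913 bits/symbol.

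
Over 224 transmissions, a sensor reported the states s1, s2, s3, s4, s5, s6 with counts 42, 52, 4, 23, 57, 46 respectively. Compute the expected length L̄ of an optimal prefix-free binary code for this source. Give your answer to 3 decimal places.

Probabilities are the counts divided by 224.
Repeatedly combine the two least-probable nodes; the expected code length is the sum of the merged weights.
merge 1/56 + 23/224 → 27/224
merge 27/224 + 3/16 → 69/224
merge 23/112 + 13/56 → 7/16
merge 57/224 + 69/224 → 9/16
merge 7/16 + 9/16 → 1
L = 27/224 + 69/224 + 7/16 + 9/16 + 1 = 17/7 ≈ 2.429 bits/symbol.

2.429 bits/symbol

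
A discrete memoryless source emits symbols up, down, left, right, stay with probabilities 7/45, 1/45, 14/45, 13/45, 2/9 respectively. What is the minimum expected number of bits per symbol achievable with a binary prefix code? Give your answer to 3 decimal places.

2.178 bits/symbol

Repeatedly combine the two least-probable nodes; the expected code length is the sum of the merged weights.
merge 1/45 + 7/45 → 8/45
merge 8/45 + 2/9 → 2/5
merge 13/45 + 14/45 → 3/5
merge 2/5 + 3/5 → 1
L = 8/45 + 2/5 + 3/5 + 1 = 98/45 ≈ 2.178 bits/symbol.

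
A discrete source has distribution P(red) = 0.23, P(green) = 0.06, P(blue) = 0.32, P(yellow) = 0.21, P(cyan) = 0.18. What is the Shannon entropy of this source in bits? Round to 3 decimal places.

2.175 bits

H = −Σ pᵢ log₂ pᵢ.
−0.23·log₂(0.23) = 0.4877
−0.06·log₂(0.06) = 0.2435
−0.32·log₂(0.32) = 0.5260
−0.21·log₂(0.21) = 0.4728
−0.18·log₂(0.18) = 0.4453
Sum ≈ 2.1754 → 2.175 bits.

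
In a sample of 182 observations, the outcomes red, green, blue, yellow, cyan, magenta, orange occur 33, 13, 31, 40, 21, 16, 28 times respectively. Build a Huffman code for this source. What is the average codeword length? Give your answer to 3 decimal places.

2.758 bits/symbol

Probabilities are the counts divided by 182.
Repeatedly combine the two least-probable nodes; the expected code length is the sum of the merged weights.
merge 1/14 + 8/91 → 29/182
merge 3/26 + 2/13 → 7/26
merge 29/182 + 31/182 → 30/91
merge 33/182 + 20/91 → 73/182
merge 7/26 + 30/91 → 109/182
merge 73/182 + 109/182 → 1
L = 29/182 + 7/26 + 30/91 + 73/182 + 109/182 + 1 = 251/91 ≈ 2.758 bits/symbol.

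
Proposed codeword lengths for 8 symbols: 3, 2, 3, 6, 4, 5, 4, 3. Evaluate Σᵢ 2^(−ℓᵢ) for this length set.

0.796875

With common denominator 2^6 = 64: Σ 2^(−ℓᵢ) = 8/64 + 16/64 + 8/64 + 1/64 + 4/64 + 2/64 + 4/64 + 8/64 = 51/64 = 0.796875.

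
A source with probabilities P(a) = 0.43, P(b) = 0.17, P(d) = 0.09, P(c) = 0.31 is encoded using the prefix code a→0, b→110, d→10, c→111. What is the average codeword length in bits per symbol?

2.05 bits/symbol

L̄ = Σ pᵢ·ℓᵢ = 0.43·1 + 0.17·3 + 0.09·2 + 0.31·3 = 2.05 bits/symbol.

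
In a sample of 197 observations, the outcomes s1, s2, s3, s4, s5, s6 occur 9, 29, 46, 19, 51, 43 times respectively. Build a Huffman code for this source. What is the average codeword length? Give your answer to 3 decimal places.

Probabilities are the counts divided by 197.
Repeatedly combine the two least-probable nodes; the expected code length is the sum of the merged weights.
merge 9/197 + 19/197 → 28/197
merge 28/197 + 29/197 → 57/197
merge 43/197 + 46/197 → 89/197
merge 51/197 + 57/197 → 108/197
merge 89/197 + 108/197 → 1
L = 28/197 + 57/197 + 89/197 + 108/197 + 1 = 479/197 ≈ 2.431 bits/symbol.

2.431 bits/symbol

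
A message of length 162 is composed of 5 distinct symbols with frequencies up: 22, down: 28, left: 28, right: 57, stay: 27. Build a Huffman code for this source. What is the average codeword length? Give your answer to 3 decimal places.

Probabilities are the counts divided by 162.
Repeatedly combine the two least-probable nodes; the expected code length is the sum of the merged weights.
merge 11/81 + 1/6 → 49/162
merge 14/81 + 14/81 → 28/81
merge 49/162 + 28/81 → 35/54
merge 19/54 + 35/54 → 1
L = 49/162 + 28/81 + 35/54 + 1 = 62/27 ≈ 2.296 bits/symbol.

2.296 bits/symbol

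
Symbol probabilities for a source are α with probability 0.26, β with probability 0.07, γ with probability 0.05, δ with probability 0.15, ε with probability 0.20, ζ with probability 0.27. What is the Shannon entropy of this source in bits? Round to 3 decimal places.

2.375 bits

H = −Σ pᵢ log₂ pᵢ.
−0.26·log₂(0.26) = 0.5053
−0.07·log₂(0.07) = 0.2686
−0.05·log₂(0.05) = 0.2161
−0.15·log₂(0.15) = 0.4105
−0.20·log₂(0.20) = 0.4644
−0.27·log₂(0.27) = 0.5100
Sum ≈ 2.3749 → 2.375 bits.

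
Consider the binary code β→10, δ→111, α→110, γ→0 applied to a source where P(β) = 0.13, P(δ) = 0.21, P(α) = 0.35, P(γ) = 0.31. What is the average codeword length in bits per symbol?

2.25 bits/symbol

L̄ = Σ pᵢ·ℓᵢ = 0.13·2 + 0.21·3 + 0.35·3 + 0.31·1 = 2.25 bits/symbol.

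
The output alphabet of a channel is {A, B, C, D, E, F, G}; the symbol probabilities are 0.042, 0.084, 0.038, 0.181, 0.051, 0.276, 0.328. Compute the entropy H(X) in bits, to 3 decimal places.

H = −Σ pᵢ log₂ pᵢ.
−0.042·log₂(0.042) = 0.1921
−0.084·log₂(0.084) = 0.3002
−0.038·log₂(0.038) = 0.1793
−0.181·log₂(0.181) = 0.4463
−0.051·log₂(0.051) = 0.2190
−0.276·log₂(0.276) = 0.5126
−0.328·log₂(0.328) = 0.5275
Sum ≈ 2.3769 → 2.377 bits.

2.377 bits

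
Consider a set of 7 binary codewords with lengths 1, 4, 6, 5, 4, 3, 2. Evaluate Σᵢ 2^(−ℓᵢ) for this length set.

1.046875

With common denominator 2^6 = 64: Σ 2^(−ℓᵢ) = 32/64 + 4/64 + 1/64 + 2/64 + 4/64 + 8/64 + 16/64 = 67/64 = 1.046875.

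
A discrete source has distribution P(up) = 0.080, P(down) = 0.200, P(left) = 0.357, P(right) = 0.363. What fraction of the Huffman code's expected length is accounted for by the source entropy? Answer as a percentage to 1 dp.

Entropy H = −Σ p log₂ p ≈ 1.8171 bits.
Huffman merges: 2/25+1/5→7/25; 7/25+357/1000→637/1000; 363/1000+637/1000→1. L = 1917/1000 ≈ 1.9170.
Efficiency = H/L = 1.8171/1.9170 = 94.8%.

94.8%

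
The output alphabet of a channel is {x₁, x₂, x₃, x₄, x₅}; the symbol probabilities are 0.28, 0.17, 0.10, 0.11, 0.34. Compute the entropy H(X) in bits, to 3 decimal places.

H = −Σ pᵢ log₂ pᵢ.
−0.28·log₂(0.28) = 0.5142
−0.17·log₂(0.17) = 0.4346
−0.10·log₂(0.10) = 0.3322
−0.11·log₂(0.11) = 0.3503
−0.34·log₂(0.34) = 0.5292
Sum ≈ 2.1605 → 2.160 bits.

2.160 bits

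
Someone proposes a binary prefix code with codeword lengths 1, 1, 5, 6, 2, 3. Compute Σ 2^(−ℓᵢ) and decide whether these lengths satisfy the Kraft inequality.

With common denominator 2^6 = 64: Σ 2^(−ℓᵢ) = 32/64 + 32/64 + 2/64 + 1/64 + 16/64 + 8/64 = 91/64 = 1.421875.
Kraft's inequality requires Σ ≤ 1; here Σ = 1.421875 > 1, so no such prefix code exists.

1.421875; no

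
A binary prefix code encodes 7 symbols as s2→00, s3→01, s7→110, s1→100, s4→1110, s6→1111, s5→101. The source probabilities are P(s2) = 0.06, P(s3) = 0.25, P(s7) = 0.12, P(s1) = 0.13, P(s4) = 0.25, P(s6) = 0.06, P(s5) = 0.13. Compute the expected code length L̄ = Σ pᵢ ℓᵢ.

3 bits/symbol

L̄ = Σ pᵢ·ℓᵢ = 0.06·2 + 0.25·2 + 0.12·3 + 0.13·3 + 0.25·4 + 0.06·4 + 0.13·3 = 3 bits/symbol.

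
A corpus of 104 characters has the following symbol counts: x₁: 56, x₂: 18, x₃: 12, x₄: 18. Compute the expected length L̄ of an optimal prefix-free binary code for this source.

Probabilities are the counts divided by 104.
Repeatedly combine the two least-probable nodes; the expected code length is the sum of the merged weights.
merge 3/26 + 9/52 → 15/52
merge 9/52 + 15/52 → 6/13
merge 6/13 + 7/13 → 1
L = 15/52 + 6/13 + 1 = 7/4 = 1.75 bits/symbol.

1.75 bits/symbol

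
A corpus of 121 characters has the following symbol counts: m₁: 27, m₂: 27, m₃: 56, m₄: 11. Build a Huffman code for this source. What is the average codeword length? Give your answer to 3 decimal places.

Probabilities are the counts divided by 121.
Repeatedly combine the two least-probable nodes; the expected code length is the sum of the merged weights.
merge 1/11 + 27/121 → 38/121
merge 27/121 + 38/121 → 65/121
merge 56/121 + 65/121 → 1
L = 38/121 + 65/121 + 1 = 224/121 ≈ 1.851 bits/symbol.

1.851 bits/symbol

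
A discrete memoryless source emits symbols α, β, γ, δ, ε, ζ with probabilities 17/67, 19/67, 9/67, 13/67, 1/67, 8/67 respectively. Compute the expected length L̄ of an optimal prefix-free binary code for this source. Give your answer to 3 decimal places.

2.403 bits/symbol

Repeatedly combine the two least-probable nodes; the expected code length is the sum of the merged weights.
merge 1/67 + 8/67 → 9/67
merge 9/67 + 9/67 → 18/67
merge 13/67 + 17/67 → 30/67
merge 18/67 + 19/67 → 37/67
merge 30/67 + 37/67 → 1
L = 9/67 + 18/67 + 30/67 + 37/67 + 1 = 161/67 ≈ 2.403 bits/symbol.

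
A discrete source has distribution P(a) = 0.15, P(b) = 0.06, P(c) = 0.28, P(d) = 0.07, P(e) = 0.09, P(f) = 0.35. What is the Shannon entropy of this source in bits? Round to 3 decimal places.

H = −Σ pᵢ log₂ pᵢ.
−0.15·log₂(0.15) = 0.4105
−0.06·log₂(0.06) = 0.2435
−0.28·log₂(0.28) = 0.5142
−0.07·log₂(0.07) = 0.2686
−0.09·log₂(0.09) = 0.3127
−0.35·log₂(0.35) = 0.5301
Sum ≈ 2.2796 → 2.280 bits.

2.280 bits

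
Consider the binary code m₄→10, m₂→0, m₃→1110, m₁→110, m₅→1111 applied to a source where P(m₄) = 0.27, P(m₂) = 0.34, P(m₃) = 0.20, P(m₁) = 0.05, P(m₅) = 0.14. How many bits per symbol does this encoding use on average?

2.39 bits/symbol

L̄ = Σ pᵢ·ℓᵢ = 0.27·2 + 0.34·1 + 0.20·4 + 0.05·3 + 0.14·4 = 2.39 bits/symbol.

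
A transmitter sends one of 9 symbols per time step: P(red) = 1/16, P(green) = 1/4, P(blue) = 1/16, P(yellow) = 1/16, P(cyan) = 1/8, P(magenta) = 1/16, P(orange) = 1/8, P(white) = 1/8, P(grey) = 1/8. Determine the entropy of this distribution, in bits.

Each probability is a power of 1/2, so log₂(1/p) is an integer.
H = Σ p·log₂(1/p) = 1/16·4 + 1/4·2 + 1/16·4 + 1/16·4 + 1/8·3 + 1/16·4 + 1/8·3 + 1/8·3 + 1/8·3 = 3 bits.

3 bits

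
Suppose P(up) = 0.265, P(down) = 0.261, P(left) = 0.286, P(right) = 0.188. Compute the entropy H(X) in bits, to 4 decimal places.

H = −Σ pᵢ log₂ pᵢ.
−0.265·log₂(0.265) = 0.5077
−0.261·log₂(0.261) = 0.5058
−0.286·log₂(0.286) = 0.5165
−0.188·log₂(0.188) = 0.4533
Sum ≈ 1.9833 → 1.9833 bits.

1.9833 bits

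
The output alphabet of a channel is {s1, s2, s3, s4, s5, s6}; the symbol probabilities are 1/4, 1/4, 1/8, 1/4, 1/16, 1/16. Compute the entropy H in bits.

2.375 bits

Each probability is a power of 1/2, so log₂(1/p) is an integer.
H = Σ p·log₂(1/p) = 1/4·2 + 1/4·2 + 1/8·3 + 1/4·2 + 1/16·4 + 1/16·4 = 2.375 bits.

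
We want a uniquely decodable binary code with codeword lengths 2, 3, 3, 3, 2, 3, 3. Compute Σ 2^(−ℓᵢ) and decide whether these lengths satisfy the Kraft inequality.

1.125; no

With common denominator 2^3 = 8: Σ 2^(−ℓᵢ) = 2/8 + 1/8 + 1/8 + 1/8 + 2/8 + 1/8 + 1/8 = 9/8 = 1.125.
Kraft's inequality requires Σ ≤ 1; here Σ = 1.125 > 1, so no such prefix code exists.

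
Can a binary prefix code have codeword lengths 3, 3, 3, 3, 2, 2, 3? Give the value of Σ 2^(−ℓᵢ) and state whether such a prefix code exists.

1.125; no

With common denominator 2^3 = 8: Σ 2^(−ℓᵢ) = 1/8 + 1/8 + 1/8 + 1/8 + 2/8 + 2/8 + 1/8 = 9/8 = 1.125.
Kraft's inequality requires Σ ≤ 1; here Σ = 1.125 > 1, so no such prefix code exists.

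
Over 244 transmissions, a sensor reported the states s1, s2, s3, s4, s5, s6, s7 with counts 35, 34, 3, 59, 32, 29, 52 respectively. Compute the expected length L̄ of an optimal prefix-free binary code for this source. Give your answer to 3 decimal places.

2.676 bits/symbol

Probabilities are the counts divided by 244.
Repeatedly combine the two least-probable nodes; the expected code length is the sum of the merged weights.
merge 3/244 + 29/244 → 8/61
merge 8/61 + 8/61 → 16/61
merge 17/122 + 35/244 → 69/244
merge 13/61 + 59/244 → 111/244
merge 16/61 + 69/244 → 133/244
merge 111/244 + 133/244 → 1
L = 8/61 + 16/61 + 69/244 + 111/244 + 133/244 + 1 = 653/244 ≈ 2.676 bits/symbol.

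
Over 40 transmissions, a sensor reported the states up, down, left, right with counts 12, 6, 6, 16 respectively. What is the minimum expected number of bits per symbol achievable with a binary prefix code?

1.9 bits/symbol

Probabilities are the counts divided by 40.
Repeatedly combine the two least-probable nodes; the expected code length is the sum of the merged weights.
merge 3/20 + 3/20 → 3/10
merge 3/10 + 3/10 → 3/5
merge 2/5 + 3/5 → 1
L = 3/10 + 3/5 + 1 = 19/10 = 1.9 bits/symbol.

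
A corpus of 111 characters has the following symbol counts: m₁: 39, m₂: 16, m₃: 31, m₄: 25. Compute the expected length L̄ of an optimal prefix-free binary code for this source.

2 bits/symbol

Probabilities are the counts divided by 111.
Repeatedly combine the two least-probable nodes; the expected code length is the sum of the merged weights.
merge 16/111 + 25/111 → 41/111
merge 31/111 + 13/37 → 70/111
merge 41/111 + 70/111 → 1
L = 41/111 + 70/111 + 1 = 2 bits/symbol.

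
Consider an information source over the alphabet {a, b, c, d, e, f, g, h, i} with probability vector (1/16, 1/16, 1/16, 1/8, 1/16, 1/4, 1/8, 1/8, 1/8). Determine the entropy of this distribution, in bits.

Each probability is a power of 1/2, so log₂(1/p) is an integer.
H = Σ p·log₂(1/p) = 1/16·4 + 1/16·4 + 1/16·4 + 1/8·3 + 1/16·4 + 1/4·2 + 1/8·3 + 1/8·3 + 1/8·3 = 3 bits.

3 bits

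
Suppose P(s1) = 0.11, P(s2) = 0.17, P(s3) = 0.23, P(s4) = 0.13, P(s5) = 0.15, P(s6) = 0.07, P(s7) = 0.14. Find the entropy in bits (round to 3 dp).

H = −Σ pᵢ log₂ pᵢ.
−0.11·log₂(0.11) = 0.3503
−0.17·log₂(0.17) = 0.4346
−0.23·log₂(0.23) = 0.4877
−0.13·log₂(0.13) = 0.3826
−0.15·log₂(0.15) = 0.4105
−0.07·log₂(0.07) = 0.2686
−0.14·log₂(0.14) = 0.3971
Sum ≈ 2.7314 → 2.731 bits.

2.731 bits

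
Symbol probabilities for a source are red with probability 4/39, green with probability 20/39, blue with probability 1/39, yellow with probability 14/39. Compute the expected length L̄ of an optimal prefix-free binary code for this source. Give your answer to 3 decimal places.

Repeatedly combine the two least-probable nodes; the expected code length is the sum of the merged weights.
merge 1/39 + 4/39 → 5/39
merge 5/39 + 14/39 → 19/39
merge 19/39 + 20/39 → 1
L = 5/39 + 19/39 + 1 = 21/13 ≈ 1.615 bits/symbol.

1.615 bits/symbol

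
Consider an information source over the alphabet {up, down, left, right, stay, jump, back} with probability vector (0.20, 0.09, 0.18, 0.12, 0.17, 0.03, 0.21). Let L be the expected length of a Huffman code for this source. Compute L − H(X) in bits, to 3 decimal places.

0.061 bits

Entropy H = −Σ p log₂ p ≈ 2.6486 bits.
Huffman merges: 3/100+9/100→3/25; 3/25+3/25→6/25; 17/100+9/50→7/20; 1/5+21/100→41/100; 6/25+7/20→59/100; 41/100+59/100→1. L = 271/100 ≈ 2.7100.
L − H = 2.7100 − 2.6486 = 0.061 bits.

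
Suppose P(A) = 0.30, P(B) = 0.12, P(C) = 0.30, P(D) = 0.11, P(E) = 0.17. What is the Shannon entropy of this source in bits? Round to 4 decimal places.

2.1941 bits

H = −Σ pᵢ log₂ pᵢ.
−0.30·log₂(0.30) = 0.5211
−0.12·log₂(0.12) = 0.3671
−0.30·log₂(0.30) = 0.5211
−0.11·log₂(0.11) = 0.3503
−0.17·log₂(0.17) = 0.4346
Sum ≈ 2.1941 → 2.1941 bits.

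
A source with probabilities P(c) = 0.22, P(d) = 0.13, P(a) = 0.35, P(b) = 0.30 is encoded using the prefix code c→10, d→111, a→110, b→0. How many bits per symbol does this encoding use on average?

2.18 bits/symbol

L̄ = Σ pᵢ·ℓᵢ = 0.22·2 + 0.13·3 + 0.35·3 + 0.30·1 = 2.18 bits/symbol.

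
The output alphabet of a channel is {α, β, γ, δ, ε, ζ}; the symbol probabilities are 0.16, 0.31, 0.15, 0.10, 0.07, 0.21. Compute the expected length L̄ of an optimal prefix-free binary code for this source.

Repeatedly combine the two least-probable nodes; the expected code length is the sum of the merged weights.
merge 7/100 + 1/10 → 17/100
merge 3/20 + 4/25 → 31/100
merge 17/100 + 21/100 → 19/50
merge 31/100 + 31/100 → 31/50
merge 19/50 + 31/50 → 1
L = 17/100 + 31/100 + 19/50 + 31/50 + 1 = 62/25 = 2.48 bits/symbol.

2.48 bits/symbol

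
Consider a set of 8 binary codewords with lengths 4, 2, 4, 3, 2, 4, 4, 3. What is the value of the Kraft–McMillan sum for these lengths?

1

With common denominator 2^4 = 16: Σ 2^(−ℓᵢ) = 1/16 + 4/16 + 1/16 + 2/16 + 4/16 + 1/16 + 1/16 + 2/16 = 16/16 = 1.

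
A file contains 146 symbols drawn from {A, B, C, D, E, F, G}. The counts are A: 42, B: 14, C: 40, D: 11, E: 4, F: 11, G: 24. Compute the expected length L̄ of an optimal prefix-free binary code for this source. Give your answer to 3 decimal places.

2.541 bits/symbol

Probabilities are the counts divided by 146.
Repeatedly combine the two least-probable nodes; the expected code length is the sum of the merged weights.
merge 2/73 + 11/146 → 15/146
merge 11/146 + 7/73 → 25/146
merge 15/146 + 12/73 → 39/146
merge 25/146 + 39/146 → 32/73
merge 20/73 + 21/73 → 41/73
merge 32/73 + 41/73 → 1
L = 15/146 + 25/146 + 39/146 + 32/73 + 41/73 + 1 = 371/146 ≈ 2.541 bits/symbol.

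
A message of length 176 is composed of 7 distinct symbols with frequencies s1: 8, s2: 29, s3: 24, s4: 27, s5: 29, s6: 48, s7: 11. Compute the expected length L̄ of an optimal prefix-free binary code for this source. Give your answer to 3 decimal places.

Probabilities are the counts divided by 176.
Repeatedly combine the two least-probable nodes; the expected code length is the sum of the merged weights.
merge 1/22 + 1/16 → 19/176
merge 19/176 + 3/22 → 43/176
merge 27/176 + 29/176 → 7/22
merge 29/176 + 43/176 → 9/22
merge 3/11 + 7/22 → 13/22
merge 9/22 + 13/22 → 1
L = 19/176 + 43/176 + 7/22 + 9/22 + 13/22 + 1 = 235/88 ≈ 2.670 bits/symbol.

2.670 bits/symbol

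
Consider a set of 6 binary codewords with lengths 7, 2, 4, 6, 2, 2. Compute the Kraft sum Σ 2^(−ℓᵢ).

0.8359375

With common denominator 2^7 = 128: Σ 2^(−ℓᵢ) = 1/128 + 32/128 + 8/128 + 2/128 + 32/128 + 32/128 = 107/128 = 0.8359375.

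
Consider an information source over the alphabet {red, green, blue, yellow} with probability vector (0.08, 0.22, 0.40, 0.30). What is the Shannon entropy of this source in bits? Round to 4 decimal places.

1.8219 bits

H = −Σ pᵢ log₂ pᵢ.
−0.08·log₂(0.08) = 0.2915
−0.22·log₂(0.22) = 0.4806
−0.40·log₂(0.40) = 0.5288
−0.30·log₂(0.30) = 0.5211
Sum ≈ 1.8219 → 1.8219 bits.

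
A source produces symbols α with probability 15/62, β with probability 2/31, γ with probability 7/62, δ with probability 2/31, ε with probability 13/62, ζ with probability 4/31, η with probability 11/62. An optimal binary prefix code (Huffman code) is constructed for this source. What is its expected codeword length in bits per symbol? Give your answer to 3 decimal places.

Repeatedly combine the two least-probable nodes; the expected code length is the sum of the merged weights.
merge 2/31 + 2/31 → 4/31
merge 7/62 + 4/31 → 15/62
merge 4/31 + 11/62 → 19/62
merge 13/62 + 15/62 → 14/31
merge 15/62 + 19/62 → 17/31
merge 14/31 + 17/31 → 1
L = 4/31 + 15/62 + 19/62 + 14/31 + 17/31 + 1 = 83/31 ≈ 2.677 bits/symbol.

2.677 bits/symbol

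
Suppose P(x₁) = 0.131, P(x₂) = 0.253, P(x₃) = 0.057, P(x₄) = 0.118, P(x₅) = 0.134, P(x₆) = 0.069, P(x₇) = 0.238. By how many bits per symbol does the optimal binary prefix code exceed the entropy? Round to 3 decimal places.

Entropy H = −Σ p log₂ p ≈ 2.6328 bits.
Huffman merges: 57/1000+69/1000→63/500; 59/500+63/500→61/250; 131/1000+67/500→53/200; 119/500+61/250→241/500; 253/1000+53/200→259/500; 241/500+259/500→1. L = 527/200 ≈ 2.6350.
L − H = 2.6350 − 2.6328 = 0.002 bits.

0.002 bits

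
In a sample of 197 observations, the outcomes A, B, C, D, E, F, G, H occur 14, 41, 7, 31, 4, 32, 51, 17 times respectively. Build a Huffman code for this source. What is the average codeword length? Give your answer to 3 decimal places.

2.716 bits/symbol

Probabilities are the counts divided by 197.
Repeatedly combine the two least-probable nodes; the expected code length is the sum of the merged weights.
merge 4/197 + 7/197 → 11/197
merge 11/197 + 14/197 → 25/197
merge 17/197 + 25/197 → 42/197
merge 31/197 + 32/197 → 63/197
merge 41/197 + 42/197 → 83/197
merge 51/197 + 63/197 → 114/197
merge 83/197 + 114/197 → 1
L = 11/197 + 25/197 + 42/197 + 63/197 + 83/197 + 114/197 + 1 = 535/197 ≈ 2.716 bits/symbol.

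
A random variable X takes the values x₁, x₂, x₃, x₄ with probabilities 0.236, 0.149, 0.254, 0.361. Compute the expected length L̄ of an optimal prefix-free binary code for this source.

2 bits/symbol

Repeatedly combine the two least-probable nodes; the expected code length is the sum of the merged weights.
merge 149/1000 + 59/250 → 77/200
merge 127/500 + 361/1000 → 123/200
merge 77/200 + 123/200 → 1
L = 77/200 + 123/200 + 1 = 2 bits/symbol.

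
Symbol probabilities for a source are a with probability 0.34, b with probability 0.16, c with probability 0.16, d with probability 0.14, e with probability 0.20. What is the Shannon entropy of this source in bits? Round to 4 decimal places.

2.2367 bits

H = −Σ pᵢ log₂ pᵢ.
−0.34·log₂(0.34) = 0.5292
−0.16·log₂(0.16) = 0.4230
−0.16·log₂(0.16) = 0.4230
−0.14·log₂(0.14) = 0.3971
−0.20·log₂(0.20) = 0.4644
Sum ≈ 2.2367 → 2.2367 bits.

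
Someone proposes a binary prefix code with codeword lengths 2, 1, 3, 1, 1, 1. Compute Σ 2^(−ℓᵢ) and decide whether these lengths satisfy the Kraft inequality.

With common denominator 2^3 = 8: Σ 2^(−ℓᵢ) = 2/8 + 4/8 + 1/8 + 4/8 + 4/8 + 4/8 = 19/8 = 2.375.
Kraft's inequality requires Σ ≤ 1; here Σ = 2.375 > 1, so no such prefix code exists.

2.375; no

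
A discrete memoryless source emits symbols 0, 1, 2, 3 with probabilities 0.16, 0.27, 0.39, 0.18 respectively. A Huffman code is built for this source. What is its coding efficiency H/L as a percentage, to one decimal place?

97.9%

Entropy H = −Σ p log₂ p ≈ 1.9081 bits.
Huffman merges: 4/25+9/50→17/50; 27/100+17/50→61/100; 39/100+61/100→1. L = 39/20 ≈ 1.9500.
Efficiency = H/L = 1.9081/1.9500 = 97.9%.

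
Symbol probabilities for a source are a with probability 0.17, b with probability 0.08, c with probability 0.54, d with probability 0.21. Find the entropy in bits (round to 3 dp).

1.679 bits

H = −Σ pᵢ log₂ pᵢ.
−0.17·log₂(0.17) = 0.4346
−0.08·log₂(0.08) = 0.2915
−0.54·log₂(0.54) = 0.4800
−0.21·log₂(0.21) = 0.4728
Sum ≈ 1.6790 → 1.679 bits.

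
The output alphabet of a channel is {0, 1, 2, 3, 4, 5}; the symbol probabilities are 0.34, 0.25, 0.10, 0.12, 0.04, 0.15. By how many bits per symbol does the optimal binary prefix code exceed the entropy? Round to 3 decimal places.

0.075 bits

Entropy H = −Σ p log₂ p ≈ 2.3247 bits.
Huffman merges: 1/25+1/10→7/50; 3/25+7/50→13/50; 3/20+1/4→2/5; 13/50+17/50→3/5; 2/5+3/5→1. L = 12/5 ≈ 2.4000.
L − H = 2.4000 − 2.3247 = 0.075 bits.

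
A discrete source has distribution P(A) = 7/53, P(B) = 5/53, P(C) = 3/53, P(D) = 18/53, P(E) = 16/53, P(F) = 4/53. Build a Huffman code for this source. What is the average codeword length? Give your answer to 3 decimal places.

Repeatedly combine the two least-probable nodes; the expected code length is the sum of the merged weights.
merge 3/53 + 4/53 → 7/53
merge 5/53 + 7/53 → 12/53
merge 7/53 + 12/53 → 19/53
merge 16/53 + 18/53 → 34/53
merge 19/53 + 34/53 → 1
L = 7/53 + 12/53 + 19/53 + 34/53 + 1 = 125/53 ≈ 2.358 bits/symbol.

2.358 bits/symbol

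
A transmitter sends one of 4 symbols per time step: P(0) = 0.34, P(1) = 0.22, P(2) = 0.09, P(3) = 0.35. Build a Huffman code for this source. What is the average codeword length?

Repeatedly combine the two least-probable nodes; the expected code length is the sum of the merged weights.
merge 9/100 + 11/50 → 31/100
merge 31/100 + 17/50 → 13/20
merge 7/20 + 13/20 → 1
L = 31/100 + 13/20 + 1 = 49/25 = 1.96 bits/symbol.

1.96 bits/symbol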